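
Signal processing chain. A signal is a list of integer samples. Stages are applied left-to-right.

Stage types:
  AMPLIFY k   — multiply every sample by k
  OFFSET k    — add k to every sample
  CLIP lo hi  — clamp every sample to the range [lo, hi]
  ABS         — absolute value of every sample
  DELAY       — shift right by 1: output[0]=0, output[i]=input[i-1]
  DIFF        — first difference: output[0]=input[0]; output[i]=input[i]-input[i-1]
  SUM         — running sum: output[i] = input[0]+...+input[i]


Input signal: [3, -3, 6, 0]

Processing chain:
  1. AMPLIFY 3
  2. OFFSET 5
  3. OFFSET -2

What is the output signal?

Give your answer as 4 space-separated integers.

Answer: 12 -6 21 3

Derivation:
Input: [3, -3, 6, 0]
Stage 1 (AMPLIFY 3): 3*3=9, -3*3=-9, 6*3=18, 0*3=0 -> [9, -9, 18, 0]
Stage 2 (OFFSET 5): 9+5=14, -9+5=-4, 18+5=23, 0+5=5 -> [14, -4, 23, 5]
Stage 3 (OFFSET -2): 14+-2=12, -4+-2=-6, 23+-2=21, 5+-2=3 -> [12, -6, 21, 3]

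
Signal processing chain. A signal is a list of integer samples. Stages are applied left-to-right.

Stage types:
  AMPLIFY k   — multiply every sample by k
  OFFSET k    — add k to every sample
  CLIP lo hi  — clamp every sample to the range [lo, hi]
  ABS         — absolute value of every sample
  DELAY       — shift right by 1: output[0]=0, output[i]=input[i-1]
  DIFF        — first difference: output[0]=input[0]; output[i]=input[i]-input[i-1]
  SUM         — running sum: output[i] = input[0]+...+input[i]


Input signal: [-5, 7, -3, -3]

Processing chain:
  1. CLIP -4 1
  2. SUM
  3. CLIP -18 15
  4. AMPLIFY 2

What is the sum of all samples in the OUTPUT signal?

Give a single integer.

Answer: -44

Derivation:
Input: [-5, 7, -3, -3]
Stage 1 (CLIP -4 1): clip(-5,-4,1)=-4, clip(7,-4,1)=1, clip(-3,-4,1)=-3, clip(-3,-4,1)=-3 -> [-4, 1, -3, -3]
Stage 2 (SUM): sum[0..0]=-4, sum[0..1]=-3, sum[0..2]=-6, sum[0..3]=-9 -> [-4, -3, -6, -9]
Stage 3 (CLIP -18 15): clip(-4,-18,15)=-4, clip(-3,-18,15)=-3, clip(-6,-18,15)=-6, clip(-9,-18,15)=-9 -> [-4, -3, -6, -9]
Stage 4 (AMPLIFY 2): -4*2=-8, -3*2=-6, -6*2=-12, -9*2=-18 -> [-8, -6, -12, -18]
Output sum: -44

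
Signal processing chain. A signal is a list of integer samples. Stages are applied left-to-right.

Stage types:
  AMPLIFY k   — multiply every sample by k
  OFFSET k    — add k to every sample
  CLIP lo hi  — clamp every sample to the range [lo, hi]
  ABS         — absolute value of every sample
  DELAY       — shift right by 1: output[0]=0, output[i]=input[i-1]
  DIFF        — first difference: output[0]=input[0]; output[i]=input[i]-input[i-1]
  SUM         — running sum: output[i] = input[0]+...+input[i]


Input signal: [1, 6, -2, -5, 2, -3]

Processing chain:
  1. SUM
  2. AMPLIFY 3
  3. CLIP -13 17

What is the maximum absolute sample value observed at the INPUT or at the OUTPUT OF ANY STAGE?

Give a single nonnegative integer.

Answer: 21

Derivation:
Input: [1, 6, -2, -5, 2, -3] (max |s|=6)
Stage 1 (SUM): sum[0..0]=1, sum[0..1]=7, sum[0..2]=5, sum[0..3]=0, sum[0..4]=2, sum[0..5]=-1 -> [1, 7, 5, 0, 2, -1] (max |s|=7)
Stage 2 (AMPLIFY 3): 1*3=3, 7*3=21, 5*3=15, 0*3=0, 2*3=6, -1*3=-3 -> [3, 21, 15, 0, 6, -3] (max |s|=21)
Stage 3 (CLIP -13 17): clip(3,-13,17)=3, clip(21,-13,17)=17, clip(15,-13,17)=15, clip(0,-13,17)=0, clip(6,-13,17)=6, clip(-3,-13,17)=-3 -> [3, 17, 15, 0, 6, -3] (max |s|=17)
Overall max amplitude: 21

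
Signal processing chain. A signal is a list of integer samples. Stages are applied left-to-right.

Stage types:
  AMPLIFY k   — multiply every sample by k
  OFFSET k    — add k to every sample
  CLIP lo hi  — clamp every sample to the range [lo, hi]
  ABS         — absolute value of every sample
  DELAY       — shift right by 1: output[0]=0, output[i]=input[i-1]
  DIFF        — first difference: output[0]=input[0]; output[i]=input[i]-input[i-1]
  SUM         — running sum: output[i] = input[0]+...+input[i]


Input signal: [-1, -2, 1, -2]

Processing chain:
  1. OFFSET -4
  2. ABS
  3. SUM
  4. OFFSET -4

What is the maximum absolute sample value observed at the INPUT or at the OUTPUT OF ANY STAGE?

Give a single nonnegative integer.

Input: [-1, -2, 1, -2] (max |s|=2)
Stage 1 (OFFSET -4): -1+-4=-5, -2+-4=-6, 1+-4=-3, -2+-4=-6 -> [-5, -6, -3, -6] (max |s|=6)
Stage 2 (ABS): |-5|=5, |-6|=6, |-3|=3, |-6|=6 -> [5, 6, 3, 6] (max |s|=6)
Stage 3 (SUM): sum[0..0]=5, sum[0..1]=11, sum[0..2]=14, sum[0..3]=20 -> [5, 11, 14, 20] (max |s|=20)
Stage 4 (OFFSET -4): 5+-4=1, 11+-4=7, 14+-4=10, 20+-4=16 -> [1, 7, 10, 16] (max |s|=16)
Overall max amplitude: 20

Answer: 20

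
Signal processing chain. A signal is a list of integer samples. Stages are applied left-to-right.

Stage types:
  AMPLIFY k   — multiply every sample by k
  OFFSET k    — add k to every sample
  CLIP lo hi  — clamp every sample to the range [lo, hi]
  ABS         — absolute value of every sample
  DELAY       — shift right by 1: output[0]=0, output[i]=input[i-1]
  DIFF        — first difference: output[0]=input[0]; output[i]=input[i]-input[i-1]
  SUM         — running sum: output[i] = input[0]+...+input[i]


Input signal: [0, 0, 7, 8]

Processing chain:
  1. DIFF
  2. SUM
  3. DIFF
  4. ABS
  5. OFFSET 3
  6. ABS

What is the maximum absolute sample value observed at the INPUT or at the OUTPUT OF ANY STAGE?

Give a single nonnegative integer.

Input: [0, 0, 7, 8] (max |s|=8)
Stage 1 (DIFF): s[0]=0, 0-0=0, 7-0=7, 8-7=1 -> [0, 0, 7, 1] (max |s|=7)
Stage 2 (SUM): sum[0..0]=0, sum[0..1]=0, sum[0..2]=7, sum[0..3]=8 -> [0, 0, 7, 8] (max |s|=8)
Stage 3 (DIFF): s[0]=0, 0-0=0, 7-0=7, 8-7=1 -> [0, 0, 7, 1] (max |s|=7)
Stage 4 (ABS): |0|=0, |0|=0, |7|=7, |1|=1 -> [0, 0, 7, 1] (max |s|=7)
Stage 5 (OFFSET 3): 0+3=3, 0+3=3, 7+3=10, 1+3=4 -> [3, 3, 10, 4] (max |s|=10)
Stage 6 (ABS): |3|=3, |3|=3, |10|=10, |4|=4 -> [3, 3, 10, 4] (max |s|=10)
Overall max amplitude: 10

Answer: 10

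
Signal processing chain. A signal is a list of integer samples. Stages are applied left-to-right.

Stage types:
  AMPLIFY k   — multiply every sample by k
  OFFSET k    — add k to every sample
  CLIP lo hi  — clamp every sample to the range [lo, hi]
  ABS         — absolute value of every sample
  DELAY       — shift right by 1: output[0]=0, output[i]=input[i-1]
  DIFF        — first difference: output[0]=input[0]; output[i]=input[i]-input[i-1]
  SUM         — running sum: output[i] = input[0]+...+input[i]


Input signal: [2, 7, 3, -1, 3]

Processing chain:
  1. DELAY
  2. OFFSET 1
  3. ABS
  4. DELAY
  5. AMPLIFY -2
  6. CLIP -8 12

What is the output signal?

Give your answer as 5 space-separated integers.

Answer: 0 -2 -6 -8 -8

Derivation:
Input: [2, 7, 3, -1, 3]
Stage 1 (DELAY): [0, 2, 7, 3, -1] = [0, 2, 7, 3, -1] -> [0, 2, 7, 3, -1]
Stage 2 (OFFSET 1): 0+1=1, 2+1=3, 7+1=8, 3+1=4, -1+1=0 -> [1, 3, 8, 4, 0]
Stage 3 (ABS): |1|=1, |3|=3, |8|=8, |4|=4, |0|=0 -> [1, 3, 8, 4, 0]
Stage 4 (DELAY): [0, 1, 3, 8, 4] = [0, 1, 3, 8, 4] -> [0, 1, 3, 8, 4]
Stage 5 (AMPLIFY -2): 0*-2=0, 1*-2=-2, 3*-2=-6, 8*-2=-16, 4*-2=-8 -> [0, -2, -6, -16, -8]
Stage 6 (CLIP -8 12): clip(0,-8,12)=0, clip(-2,-8,12)=-2, clip(-6,-8,12)=-6, clip(-16,-8,12)=-8, clip(-8,-8,12)=-8 -> [0, -2, -6, -8, -8]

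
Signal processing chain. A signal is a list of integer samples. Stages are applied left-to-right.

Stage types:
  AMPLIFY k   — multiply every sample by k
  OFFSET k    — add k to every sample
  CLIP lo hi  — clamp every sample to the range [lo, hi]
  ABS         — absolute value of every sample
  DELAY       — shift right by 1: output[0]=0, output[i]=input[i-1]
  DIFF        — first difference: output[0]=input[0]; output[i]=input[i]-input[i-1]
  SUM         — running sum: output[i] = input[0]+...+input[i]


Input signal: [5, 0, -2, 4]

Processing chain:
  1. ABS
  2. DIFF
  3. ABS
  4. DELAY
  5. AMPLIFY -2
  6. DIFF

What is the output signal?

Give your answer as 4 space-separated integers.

Input: [5, 0, -2, 4]
Stage 1 (ABS): |5|=5, |0|=0, |-2|=2, |4|=4 -> [5, 0, 2, 4]
Stage 2 (DIFF): s[0]=5, 0-5=-5, 2-0=2, 4-2=2 -> [5, -5, 2, 2]
Stage 3 (ABS): |5|=5, |-5|=5, |2|=2, |2|=2 -> [5, 5, 2, 2]
Stage 4 (DELAY): [0, 5, 5, 2] = [0, 5, 5, 2] -> [0, 5, 5, 2]
Stage 5 (AMPLIFY -2): 0*-2=0, 5*-2=-10, 5*-2=-10, 2*-2=-4 -> [0, -10, -10, -4]
Stage 6 (DIFF): s[0]=0, -10-0=-10, -10--10=0, -4--10=6 -> [0, -10, 0, 6]

Answer: 0 -10 0 6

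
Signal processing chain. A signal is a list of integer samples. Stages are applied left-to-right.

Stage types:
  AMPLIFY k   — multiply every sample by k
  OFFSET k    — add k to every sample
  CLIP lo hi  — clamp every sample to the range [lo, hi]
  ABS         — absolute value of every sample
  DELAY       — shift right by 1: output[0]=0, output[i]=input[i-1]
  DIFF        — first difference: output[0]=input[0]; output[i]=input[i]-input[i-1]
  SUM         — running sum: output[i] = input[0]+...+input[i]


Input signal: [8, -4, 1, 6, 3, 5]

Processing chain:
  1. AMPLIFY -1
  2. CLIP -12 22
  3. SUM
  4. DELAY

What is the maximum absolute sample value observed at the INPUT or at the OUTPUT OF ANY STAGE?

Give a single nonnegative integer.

Input: [8, -4, 1, 6, 3, 5] (max |s|=8)
Stage 1 (AMPLIFY -1): 8*-1=-8, -4*-1=4, 1*-1=-1, 6*-1=-6, 3*-1=-3, 5*-1=-5 -> [-8, 4, -1, -6, -3, -5] (max |s|=8)
Stage 2 (CLIP -12 22): clip(-8,-12,22)=-8, clip(4,-12,22)=4, clip(-1,-12,22)=-1, clip(-6,-12,22)=-6, clip(-3,-12,22)=-3, clip(-5,-12,22)=-5 -> [-8, 4, -1, -6, -3, -5] (max |s|=8)
Stage 3 (SUM): sum[0..0]=-8, sum[0..1]=-4, sum[0..2]=-5, sum[0..3]=-11, sum[0..4]=-14, sum[0..5]=-19 -> [-8, -4, -5, -11, -14, -19] (max |s|=19)
Stage 4 (DELAY): [0, -8, -4, -5, -11, -14] = [0, -8, -4, -5, -11, -14] -> [0, -8, -4, -5, -11, -14] (max |s|=14)
Overall max amplitude: 19

Answer: 19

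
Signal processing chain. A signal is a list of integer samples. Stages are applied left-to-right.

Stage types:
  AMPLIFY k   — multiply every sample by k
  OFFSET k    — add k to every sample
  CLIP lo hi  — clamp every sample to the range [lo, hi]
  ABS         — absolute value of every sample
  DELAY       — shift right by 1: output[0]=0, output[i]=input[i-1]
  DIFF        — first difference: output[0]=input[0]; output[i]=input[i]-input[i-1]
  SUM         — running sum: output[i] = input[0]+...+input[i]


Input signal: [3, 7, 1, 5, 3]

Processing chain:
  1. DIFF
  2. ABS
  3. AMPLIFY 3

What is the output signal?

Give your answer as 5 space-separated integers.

Input: [3, 7, 1, 5, 3]
Stage 1 (DIFF): s[0]=3, 7-3=4, 1-7=-6, 5-1=4, 3-5=-2 -> [3, 4, -6, 4, -2]
Stage 2 (ABS): |3|=3, |4|=4, |-6|=6, |4|=4, |-2|=2 -> [3, 4, 6, 4, 2]
Stage 3 (AMPLIFY 3): 3*3=9, 4*3=12, 6*3=18, 4*3=12, 2*3=6 -> [9, 12, 18, 12, 6]

Answer: 9 12 18 12 6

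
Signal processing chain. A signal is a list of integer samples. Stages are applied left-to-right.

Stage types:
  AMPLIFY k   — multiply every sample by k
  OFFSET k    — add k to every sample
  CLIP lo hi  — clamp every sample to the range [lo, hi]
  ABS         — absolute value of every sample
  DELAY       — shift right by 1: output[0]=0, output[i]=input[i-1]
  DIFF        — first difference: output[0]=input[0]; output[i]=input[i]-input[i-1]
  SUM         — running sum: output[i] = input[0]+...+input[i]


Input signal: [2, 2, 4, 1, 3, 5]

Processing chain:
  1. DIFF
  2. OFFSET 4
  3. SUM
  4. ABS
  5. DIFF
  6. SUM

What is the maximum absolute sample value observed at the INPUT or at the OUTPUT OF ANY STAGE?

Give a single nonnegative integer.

Answer: 29

Derivation:
Input: [2, 2, 4, 1, 3, 5] (max |s|=5)
Stage 1 (DIFF): s[0]=2, 2-2=0, 4-2=2, 1-4=-3, 3-1=2, 5-3=2 -> [2, 0, 2, -3, 2, 2] (max |s|=3)
Stage 2 (OFFSET 4): 2+4=6, 0+4=4, 2+4=6, -3+4=1, 2+4=6, 2+4=6 -> [6, 4, 6, 1, 6, 6] (max |s|=6)
Stage 3 (SUM): sum[0..0]=6, sum[0..1]=10, sum[0..2]=16, sum[0..3]=17, sum[0..4]=23, sum[0..5]=29 -> [6, 10, 16, 17, 23, 29] (max |s|=29)
Stage 4 (ABS): |6|=6, |10|=10, |16|=16, |17|=17, |23|=23, |29|=29 -> [6, 10, 16, 17, 23, 29] (max |s|=29)
Stage 5 (DIFF): s[0]=6, 10-6=4, 16-10=6, 17-16=1, 23-17=6, 29-23=6 -> [6, 4, 6, 1, 6, 6] (max |s|=6)
Stage 6 (SUM): sum[0..0]=6, sum[0..1]=10, sum[0..2]=16, sum[0..3]=17, sum[0..4]=23, sum[0..5]=29 -> [6, 10, 16, 17, 23, 29] (max |s|=29)
Overall max amplitude: 29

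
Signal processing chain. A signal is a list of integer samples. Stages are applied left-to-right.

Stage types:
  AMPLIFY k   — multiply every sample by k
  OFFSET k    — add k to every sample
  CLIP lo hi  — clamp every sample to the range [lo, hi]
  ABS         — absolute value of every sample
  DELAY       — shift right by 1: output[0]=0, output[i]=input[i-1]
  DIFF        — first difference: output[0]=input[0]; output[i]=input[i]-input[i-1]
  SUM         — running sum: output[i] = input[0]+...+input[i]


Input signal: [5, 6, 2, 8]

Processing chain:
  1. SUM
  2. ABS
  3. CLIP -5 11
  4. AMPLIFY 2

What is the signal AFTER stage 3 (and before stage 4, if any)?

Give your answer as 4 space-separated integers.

Input: [5, 6, 2, 8]
Stage 1 (SUM): sum[0..0]=5, sum[0..1]=11, sum[0..2]=13, sum[0..3]=21 -> [5, 11, 13, 21]
Stage 2 (ABS): |5|=5, |11|=11, |13|=13, |21|=21 -> [5, 11, 13, 21]
Stage 3 (CLIP -5 11): clip(5,-5,11)=5, clip(11,-5,11)=11, clip(13,-5,11)=11, clip(21,-5,11)=11 -> [5, 11, 11, 11]

Answer: 5 11 11 11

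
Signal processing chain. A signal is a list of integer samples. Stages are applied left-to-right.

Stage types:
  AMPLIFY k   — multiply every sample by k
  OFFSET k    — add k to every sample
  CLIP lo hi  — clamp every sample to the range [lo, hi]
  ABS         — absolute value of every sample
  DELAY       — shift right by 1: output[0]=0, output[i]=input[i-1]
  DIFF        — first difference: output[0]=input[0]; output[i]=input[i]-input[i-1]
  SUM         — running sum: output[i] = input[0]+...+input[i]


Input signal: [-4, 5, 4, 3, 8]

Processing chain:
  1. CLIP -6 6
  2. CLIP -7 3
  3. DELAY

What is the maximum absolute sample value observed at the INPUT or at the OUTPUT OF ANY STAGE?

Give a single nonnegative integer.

Answer: 8

Derivation:
Input: [-4, 5, 4, 3, 8] (max |s|=8)
Stage 1 (CLIP -6 6): clip(-4,-6,6)=-4, clip(5,-6,6)=5, clip(4,-6,6)=4, clip(3,-6,6)=3, clip(8,-6,6)=6 -> [-4, 5, 4, 3, 6] (max |s|=6)
Stage 2 (CLIP -7 3): clip(-4,-7,3)=-4, clip(5,-7,3)=3, clip(4,-7,3)=3, clip(3,-7,3)=3, clip(6,-7,3)=3 -> [-4, 3, 3, 3, 3] (max |s|=4)
Stage 3 (DELAY): [0, -4, 3, 3, 3] = [0, -4, 3, 3, 3] -> [0, -4, 3, 3, 3] (max |s|=4)
Overall max amplitude: 8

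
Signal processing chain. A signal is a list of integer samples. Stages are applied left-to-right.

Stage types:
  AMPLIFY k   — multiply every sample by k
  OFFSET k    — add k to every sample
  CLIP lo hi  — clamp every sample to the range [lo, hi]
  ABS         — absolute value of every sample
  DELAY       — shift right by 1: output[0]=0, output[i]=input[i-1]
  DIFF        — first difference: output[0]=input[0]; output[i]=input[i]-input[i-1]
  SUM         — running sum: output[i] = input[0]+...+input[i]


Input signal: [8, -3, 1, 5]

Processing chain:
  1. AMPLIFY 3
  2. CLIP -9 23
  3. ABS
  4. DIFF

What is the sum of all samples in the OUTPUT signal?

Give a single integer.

Answer: 15

Derivation:
Input: [8, -3, 1, 5]
Stage 1 (AMPLIFY 3): 8*3=24, -3*3=-9, 1*3=3, 5*3=15 -> [24, -9, 3, 15]
Stage 2 (CLIP -9 23): clip(24,-9,23)=23, clip(-9,-9,23)=-9, clip(3,-9,23)=3, clip(15,-9,23)=15 -> [23, -9, 3, 15]
Stage 3 (ABS): |23|=23, |-9|=9, |3|=3, |15|=15 -> [23, 9, 3, 15]
Stage 4 (DIFF): s[0]=23, 9-23=-14, 3-9=-6, 15-3=12 -> [23, -14, -6, 12]
Output sum: 15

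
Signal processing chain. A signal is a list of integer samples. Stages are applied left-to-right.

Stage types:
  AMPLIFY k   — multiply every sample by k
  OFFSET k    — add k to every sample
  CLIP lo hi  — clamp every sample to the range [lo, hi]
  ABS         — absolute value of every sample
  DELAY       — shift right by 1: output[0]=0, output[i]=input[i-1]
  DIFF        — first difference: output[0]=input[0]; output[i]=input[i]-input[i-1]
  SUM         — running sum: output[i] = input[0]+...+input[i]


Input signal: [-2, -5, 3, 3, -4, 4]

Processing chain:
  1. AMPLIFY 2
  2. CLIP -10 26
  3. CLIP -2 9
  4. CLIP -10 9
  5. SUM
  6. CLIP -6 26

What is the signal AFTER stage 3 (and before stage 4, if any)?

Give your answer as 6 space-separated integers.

Answer: -2 -2 6 6 -2 8

Derivation:
Input: [-2, -5, 3, 3, -4, 4]
Stage 1 (AMPLIFY 2): -2*2=-4, -5*2=-10, 3*2=6, 3*2=6, -4*2=-8, 4*2=8 -> [-4, -10, 6, 6, -8, 8]
Stage 2 (CLIP -10 26): clip(-4,-10,26)=-4, clip(-10,-10,26)=-10, clip(6,-10,26)=6, clip(6,-10,26)=6, clip(-8,-10,26)=-8, clip(8,-10,26)=8 -> [-4, -10, 6, 6, -8, 8]
Stage 3 (CLIP -2 9): clip(-4,-2,9)=-2, clip(-10,-2,9)=-2, clip(6,-2,9)=6, clip(6,-2,9)=6, clip(-8,-2,9)=-2, clip(8,-2,9)=8 -> [-2, -2, 6, 6, -2, 8]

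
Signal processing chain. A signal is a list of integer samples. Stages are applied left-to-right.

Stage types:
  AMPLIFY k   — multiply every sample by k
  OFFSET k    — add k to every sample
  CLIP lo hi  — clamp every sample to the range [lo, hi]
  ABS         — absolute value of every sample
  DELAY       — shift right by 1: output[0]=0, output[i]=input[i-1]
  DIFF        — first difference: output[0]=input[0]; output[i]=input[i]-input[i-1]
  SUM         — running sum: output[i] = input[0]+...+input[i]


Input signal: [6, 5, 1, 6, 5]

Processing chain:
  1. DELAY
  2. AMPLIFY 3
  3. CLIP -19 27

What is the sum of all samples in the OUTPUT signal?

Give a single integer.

Input: [6, 5, 1, 6, 5]
Stage 1 (DELAY): [0, 6, 5, 1, 6] = [0, 6, 5, 1, 6] -> [0, 6, 5, 1, 6]
Stage 2 (AMPLIFY 3): 0*3=0, 6*3=18, 5*3=15, 1*3=3, 6*3=18 -> [0, 18, 15, 3, 18]
Stage 3 (CLIP -19 27): clip(0,-19,27)=0, clip(18,-19,27)=18, clip(15,-19,27)=15, clip(3,-19,27)=3, clip(18,-19,27)=18 -> [0, 18, 15, 3, 18]
Output sum: 54

Answer: 54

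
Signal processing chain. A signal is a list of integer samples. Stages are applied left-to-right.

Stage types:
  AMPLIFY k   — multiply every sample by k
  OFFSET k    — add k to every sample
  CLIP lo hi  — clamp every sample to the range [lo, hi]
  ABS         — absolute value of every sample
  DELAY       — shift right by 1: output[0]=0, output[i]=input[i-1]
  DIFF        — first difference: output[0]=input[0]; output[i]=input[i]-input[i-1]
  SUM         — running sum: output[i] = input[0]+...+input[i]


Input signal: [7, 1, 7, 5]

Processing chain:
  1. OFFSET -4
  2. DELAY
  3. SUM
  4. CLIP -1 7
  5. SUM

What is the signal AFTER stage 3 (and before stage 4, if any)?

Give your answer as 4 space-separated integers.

Answer: 0 3 0 3

Derivation:
Input: [7, 1, 7, 5]
Stage 1 (OFFSET -4): 7+-4=3, 1+-4=-3, 7+-4=3, 5+-4=1 -> [3, -3, 3, 1]
Stage 2 (DELAY): [0, 3, -3, 3] = [0, 3, -3, 3] -> [0, 3, -3, 3]
Stage 3 (SUM): sum[0..0]=0, sum[0..1]=3, sum[0..2]=0, sum[0..3]=3 -> [0, 3, 0, 3]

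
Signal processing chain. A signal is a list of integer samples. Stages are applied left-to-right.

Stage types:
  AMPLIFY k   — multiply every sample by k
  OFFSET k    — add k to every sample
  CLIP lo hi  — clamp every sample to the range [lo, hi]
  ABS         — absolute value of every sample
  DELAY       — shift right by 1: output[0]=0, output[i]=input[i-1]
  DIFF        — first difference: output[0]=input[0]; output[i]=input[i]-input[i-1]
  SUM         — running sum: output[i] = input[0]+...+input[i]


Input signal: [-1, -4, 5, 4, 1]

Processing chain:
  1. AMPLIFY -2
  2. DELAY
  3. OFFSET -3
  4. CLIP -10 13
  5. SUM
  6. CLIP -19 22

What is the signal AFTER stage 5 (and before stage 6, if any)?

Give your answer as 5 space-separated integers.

Input: [-1, -4, 5, 4, 1]
Stage 1 (AMPLIFY -2): -1*-2=2, -4*-2=8, 5*-2=-10, 4*-2=-8, 1*-2=-2 -> [2, 8, -10, -8, -2]
Stage 2 (DELAY): [0, 2, 8, -10, -8] = [0, 2, 8, -10, -8] -> [0, 2, 8, -10, -8]
Stage 3 (OFFSET -3): 0+-3=-3, 2+-3=-1, 8+-3=5, -10+-3=-13, -8+-3=-11 -> [-3, -1, 5, -13, -11]
Stage 4 (CLIP -10 13): clip(-3,-10,13)=-3, clip(-1,-10,13)=-1, clip(5,-10,13)=5, clip(-13,-10,13)=-10, clip(-11,-10,13)=-10 -> [-3, -1, 5, -10, -10]
Stage 5 (SUM): sum[0..0]=-3, sum[0..1]=-4, sum[0..2]=1, sum[0..3]=-9, sum[0..4]=-19 -> [-3, -4, 1, -9, -19]

Answer: -3 -4 1 -9 -19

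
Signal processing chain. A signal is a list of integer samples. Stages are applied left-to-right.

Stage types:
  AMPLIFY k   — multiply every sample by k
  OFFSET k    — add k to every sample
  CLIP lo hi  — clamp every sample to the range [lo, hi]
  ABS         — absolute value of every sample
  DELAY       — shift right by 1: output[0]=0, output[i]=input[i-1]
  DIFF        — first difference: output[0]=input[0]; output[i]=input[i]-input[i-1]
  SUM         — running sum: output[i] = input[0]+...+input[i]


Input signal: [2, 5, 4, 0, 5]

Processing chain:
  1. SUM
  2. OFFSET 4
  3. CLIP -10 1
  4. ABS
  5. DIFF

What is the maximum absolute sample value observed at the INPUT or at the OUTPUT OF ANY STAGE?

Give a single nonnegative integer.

Input: [2, 5, 4, 0, 5] (max |s|=5)
Stage 1 (SUM): sum[0..0]=2, sum[0..1]=7, sum[0..2]=11, sum[0..3]=11, sum[0..4]=16 -> [2, 7, 11, 11, 16] (max |s|=16)
Stage 2 (OFFSET 4): 2+4=6, 7+4=11, 11+4=15, 11+4=15, 16+4=20 -> [6, 11, 15, 15, 20] (max |s|=20)
Stage 3 (CLIP -10 1): clip(6,-10,1)=1, clip(11,-10,1)=1, clip(15,-10,1)=1, clip(15,-10,1)=1, clip(20,-10,1)=1 -> [1, 1, 1, 1, 1] (max |s|=1)
Stage 4 (ABS): |1|=1, |1|=1, |1|=1, |1|=1, |1|=1 -> [1, 1, 1, 1, 1] (max |s|=1)
Stage 5 (DIFF): s[0]=1, 1-1=0, 1-1=0, 1-1=0, 1-1=0 -> [1, 0, 0, 0, 0] (max |s|=1)
Overall max amplitude: 20

Answer: 20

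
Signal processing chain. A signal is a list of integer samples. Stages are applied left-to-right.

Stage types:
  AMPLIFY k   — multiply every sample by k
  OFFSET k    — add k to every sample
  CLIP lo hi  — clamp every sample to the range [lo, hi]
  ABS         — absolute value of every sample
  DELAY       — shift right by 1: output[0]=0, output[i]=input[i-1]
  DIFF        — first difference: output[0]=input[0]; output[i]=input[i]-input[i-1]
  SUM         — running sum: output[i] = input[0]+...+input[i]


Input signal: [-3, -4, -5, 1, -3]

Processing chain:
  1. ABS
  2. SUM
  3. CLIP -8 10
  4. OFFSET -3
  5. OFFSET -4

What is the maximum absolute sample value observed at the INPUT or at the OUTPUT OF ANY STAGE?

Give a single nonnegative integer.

Answer: 16

Derivation:
Input: [-3, -4, -5, 1, -3] (max |s|=5)
Stage 1 (ABS): |-3|=3, |-4|=4, |-5|=5, |1|=1, |-3|=3 -> [3, 4, 5, 1, 3] (max |s|=5)
Stage 2 (SUM): sum[0..0]=3, sum[0..1]=7, sum[0..2]=12, sum[0..3]=13, sum[0..4]=16 -> [3, 7, 12, 13, 16] (max |s|=16)
Stage 3 (CLIP -8 10): clip(3,-8,10)=3, clip(7,-8,10)=7, clip(12,-8,10)=10, clip(13,-8,10)=10, clip(16,-8,10)=10 -> [3, 7, 10, 10, 10] (max |s|=10)
Stage 4 (OFFSET -3): 3+-3=0, 7+-3=4, 10+-3=7, 10+-3=7, 10+-3=7 -> [0, 4, 7, 7, 7] (max |s|=7)
Stage 5 (OFFSET -4): 0+-4=-4, 4+-4=0, 7+-4=3, 7+-4=3, 7+-4=3 -> [-4, 0, 3, 3, 3] (max |s|=4)
Overall max amplitude: 16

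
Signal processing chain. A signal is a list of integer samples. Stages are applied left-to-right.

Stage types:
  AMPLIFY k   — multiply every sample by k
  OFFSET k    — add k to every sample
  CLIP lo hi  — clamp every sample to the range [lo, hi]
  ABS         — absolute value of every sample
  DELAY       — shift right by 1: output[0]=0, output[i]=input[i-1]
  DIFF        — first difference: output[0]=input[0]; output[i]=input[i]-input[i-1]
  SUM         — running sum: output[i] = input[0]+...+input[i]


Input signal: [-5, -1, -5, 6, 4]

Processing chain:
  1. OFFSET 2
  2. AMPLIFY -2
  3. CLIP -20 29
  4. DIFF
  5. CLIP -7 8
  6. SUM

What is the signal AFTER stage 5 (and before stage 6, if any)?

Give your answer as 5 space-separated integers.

Answer: 6 -7 8 -7 4

Derivation:
Input: [-5, -1, -5, 6, 4]
Stage 1 (OFFSET 2): -5+2=-3, -1+2=1, -5+2=-3, 6+2=8, 4+2=6 -> [-3, 1, -3, 8, 6]
Stage 2 (AMPLIFY -2): -3*-2=6, 1*-2=-2, -3*-2=6, 8*-2=-16, 6*-2=-12 -> [6, -2, 6, -16, -12]
Stage 3 (CLIP -20 29): clip(6,-20,29)=6, clip(-2,-20,29)=-2, clip(6,-20,29)=6, clip(-16,-20,29)=-16, clip(-12,-20,29)=-12 -> [6, -2, 6, -16, -12]
Stage 4 (DIFF): s[0]=6, -2-6=-8, 6--2=8, -16-6=-22, -12--16=4 -> [6, -8, 8, -22, 4]
Stage 5 (CLIP -7 8): clip(6,-7,8)=6, clip(-8,-7,8)=-7, clip(8,-7,8)=8, clip(-22,-7,8)=-7, clip(4,-7,8)=4 -> [6, -7, 8, -7, 4]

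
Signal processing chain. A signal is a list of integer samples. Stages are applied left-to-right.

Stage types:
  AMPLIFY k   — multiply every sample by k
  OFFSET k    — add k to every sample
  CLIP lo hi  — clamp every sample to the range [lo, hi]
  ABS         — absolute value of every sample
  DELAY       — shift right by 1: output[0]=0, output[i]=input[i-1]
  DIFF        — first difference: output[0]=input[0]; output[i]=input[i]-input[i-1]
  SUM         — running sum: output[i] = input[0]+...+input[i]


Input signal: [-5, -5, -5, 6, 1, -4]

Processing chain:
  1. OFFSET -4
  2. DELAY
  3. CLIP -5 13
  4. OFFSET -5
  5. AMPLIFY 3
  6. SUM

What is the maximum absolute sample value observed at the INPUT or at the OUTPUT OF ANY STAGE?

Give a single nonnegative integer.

Answer: 138

Derivation:
Input: [-5, -5, -5, 6, 1, -4] (max |s|=6)
Stage 1 (OFFSET -4): -5+-4=-9, -5+-4=-9, -5+-4=-9, 6+-4=2, 1+-4=-3, -4+-4=-8 -> [-9, -9, -9, 2, -3, -8] (max |s|=9)
Stage 2 (DELAY): [0, -9, -9, -9, 2, -3] = [0, -9, -9, -9, 2, -3] -> [0, -9, -9, -9, 2, -3] (max |s|=9)
Stage 3 (CLIP -5 13): clip(0,-5,13)=0, clip(-9,-5,13)=-5, clip(-9,-5,13)=-5, clip(-9,-5,13)=-5, clip(2,-5,13)=2, clip(-3,-5,13)=-3 -> [0, -5, -5, -5, 2, -3] (max |s|=5)
Stage 4 (OFFSET -5): 0+-5=-5, -5+-5=-10, -5+-5=-10, -5+-5=-10, 2+-5=-3, -3+-5=-8 -> [-5, -10, -10, -10, -3, -8] (max |s|=10)
Stage 5 (AMPLIFY 3): -5*3=-15, -10*3=-30, -10*3=-30, -10*3=-30, -3*3=-9, -8*3=-24 -> [-15, -30, -30, -30, -9, -24] (max |s|=30)
Stage 6 (SUM): sum[0..0]=-15, sum[0..1]=-45, sum[0..2]=-75, sum[0..3]=-105, sum[0..4]=-114, sum[0..5]=-138 -> [-15, -45, -75, -105, -114, -138] (max |s|=138)
Overall max amplitude: 138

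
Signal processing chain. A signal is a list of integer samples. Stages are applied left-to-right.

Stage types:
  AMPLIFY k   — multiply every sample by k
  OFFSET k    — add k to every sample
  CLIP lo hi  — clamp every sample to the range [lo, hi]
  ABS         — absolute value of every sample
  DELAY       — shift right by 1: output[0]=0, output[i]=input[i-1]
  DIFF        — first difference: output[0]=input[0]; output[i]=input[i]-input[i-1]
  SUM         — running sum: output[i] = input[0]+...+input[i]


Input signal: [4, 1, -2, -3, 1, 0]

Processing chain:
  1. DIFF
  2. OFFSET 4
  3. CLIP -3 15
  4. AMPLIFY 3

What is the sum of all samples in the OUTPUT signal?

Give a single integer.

Input: [4, 1, -2, -3, 1, 0]
Stage 1 (DIFF): s[0]=4, 1-4=-3, -2-1=-3, -3--2=-1, 1--3=4, 0-1=-1 -> [4, -3, -3, -1, 4, -1]
Stage 2 (OFFSET 4): 4+4=8, -3+4=1, -3+4=1, -1+4=3, 4+4=8, -1+4=3 -> [8, 1, 1, 3, 8, 3]
Stage 3 (CLIP -3 15): clip(8,-3,15)=8, clip(1,-3,15)=1, clip(1,-3,15)=1, clip(3,-3,15)=3, clip(8,-3,15)=8, clip(3,-3,15)=3 -> [8, 1, 1, 3, 8, 3]
Stage 4 (AMPLIFY 3): 8*3=24, 1*3=3, 1*3=3, 3*3=9, 8*3=24, 3*3=9 -> [24, 3, 3, 9, 24, 9]
Output sum: 72

Answer: 72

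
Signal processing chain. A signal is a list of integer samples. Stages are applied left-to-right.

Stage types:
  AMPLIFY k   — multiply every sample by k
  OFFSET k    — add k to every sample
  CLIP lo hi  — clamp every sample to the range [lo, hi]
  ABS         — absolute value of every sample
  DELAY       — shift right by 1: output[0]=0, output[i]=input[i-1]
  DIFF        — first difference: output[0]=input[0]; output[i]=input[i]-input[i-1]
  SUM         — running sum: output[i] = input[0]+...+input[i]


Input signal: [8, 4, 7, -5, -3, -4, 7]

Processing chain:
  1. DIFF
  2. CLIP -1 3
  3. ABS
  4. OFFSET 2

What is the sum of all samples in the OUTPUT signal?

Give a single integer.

Answer: 28

Derivation:
Input: [8, 4, 7, -5, -3, -4, 7]
Stage 1 (DIFF): s[0]=8, 4-8=-4, 7-4=3, -5-7=-12, -3--5=2, -4--3=-1, 7--4=11 -> [8, -4, 3, -12, 2, -1, 11]
Stage 2 (CLIP -1 3): clip(8,-1,3)=3, clip(-4,-1,3)=-1, clip(3,-1,3)=3, clip(-12,-1,3)=-1, clip(2,-1,3)=2, clip(-1,-1,3)=-1, clip(11,-1,3)=3 -> [3, -1, 3, -1, 2, -1, 3]
Stage 3 (ABS): |3|=3, |-1|=1, |3|=3, |-1|=1, |2|=2, |-1|=1, |3|=3 -> [3, 1, 3, 1, 2, 1, 3]
Stage 4 (OFFSET 2): 3+2=5, 1+2=3, 3+2=5, 1+2=3, 2+2=4, 1+2=3, 3+2=5 -> [5, 3, 5, 3, 4, 3, 5]
Output sum: 28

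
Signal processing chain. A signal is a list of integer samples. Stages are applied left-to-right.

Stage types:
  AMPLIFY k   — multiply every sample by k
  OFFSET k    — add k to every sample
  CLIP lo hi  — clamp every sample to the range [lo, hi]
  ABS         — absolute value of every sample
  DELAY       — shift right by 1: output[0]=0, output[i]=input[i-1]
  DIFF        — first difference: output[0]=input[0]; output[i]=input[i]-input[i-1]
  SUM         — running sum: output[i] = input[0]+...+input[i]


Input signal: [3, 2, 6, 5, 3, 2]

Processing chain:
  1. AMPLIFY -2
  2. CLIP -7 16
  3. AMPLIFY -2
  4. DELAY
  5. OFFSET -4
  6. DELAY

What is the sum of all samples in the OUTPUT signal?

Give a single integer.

Answer: 28

Derivation:
Input: [3, 2, 6, 5, 3, 2]
Stage 1 (AMPLIFY -2): 3*-2=-6, 2*-2=-4, 6*-2=-12, 5*-2=-10, 3*-2=-6, 2*-2=-4 -> [-6, -4, -12, -10, -6, -4]
Stage 2 (CLIP -7 16): clip(-6,-7,16)=-6, clip(-4,-7,16)=-4, clip(-12,-7,16)=-7, clip(-10,-7,16)=-7, clip(-6,-7,16)=-6, clip(-4,-7,16)=-4 -> [-6, -4, -7, -7, -6, -4]
Stage 3 (AMPLIFY -2): -6*-2=12, -4*-2=8, -7*-2=14, -7*-2=14, -6*-2=12, -4*-2=8 -> [12, 8, 14, 14, 12, 8]
Stage 4 (DELAY): [0, 12, 8, 14, 14, 12] = [0, 12, 8, 14, 14, 12] -> [0, 12, 8, 14, 14, 12]
Stage 5 (OFFSET -4): 0+-4=-4, 12+-4=8, 8+-4=4, 14+-4=10, 14+-4=10, 12+-4=8 -> [-4, 8, 4, 10, 10, 8]
Stage 6 (DELAY): [0, -4, 8, 4, 10, 10] = [0, -4, 8, 4, 10, 10] -> [0, -4, 8, 4, 10, 10]
Output sum: 28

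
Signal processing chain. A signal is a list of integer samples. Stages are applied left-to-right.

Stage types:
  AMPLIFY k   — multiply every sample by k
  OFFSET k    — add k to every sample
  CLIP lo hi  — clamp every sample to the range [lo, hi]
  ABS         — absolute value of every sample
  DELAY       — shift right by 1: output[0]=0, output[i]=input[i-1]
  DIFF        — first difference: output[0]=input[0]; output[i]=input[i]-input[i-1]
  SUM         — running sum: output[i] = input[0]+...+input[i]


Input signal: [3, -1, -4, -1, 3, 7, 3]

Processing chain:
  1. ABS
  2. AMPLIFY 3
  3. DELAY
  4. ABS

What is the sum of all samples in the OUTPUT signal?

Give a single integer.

Input: [3, -1, -4, -1, 3, 7, 3]
Stage 1 (ABS): |3|=3, |-1|=1, |-4|=4, |-1|=1, |3|=3, |7|=7, |3|=3 -> [3, 1, 4, 1, 3, 7, 3]
Stage 2 (AMPLIFY 3): 3*3=9, 1*3=3, 4*3=12, 1*3=3, 3*3=9, 7*3=21, 3*3=9 -> [9, 3, 12, 3, 9, 21, 9]
Stage 3 (DELAY): [0, 9, 3, 12, 3, 9, 21] = [0, 9, 3, 12, 3, 9, 21] -> [0, 9, 3, 12, 3, 9, 21]
Stage 4 (ABS): |0|=0, |9|=9, |3|=3, |12|=12, |3|=3, |9|=9, |21|=21 -> [0, 9, 3, 12, 3, 9, 21]
Output sum: 57

Answer: 57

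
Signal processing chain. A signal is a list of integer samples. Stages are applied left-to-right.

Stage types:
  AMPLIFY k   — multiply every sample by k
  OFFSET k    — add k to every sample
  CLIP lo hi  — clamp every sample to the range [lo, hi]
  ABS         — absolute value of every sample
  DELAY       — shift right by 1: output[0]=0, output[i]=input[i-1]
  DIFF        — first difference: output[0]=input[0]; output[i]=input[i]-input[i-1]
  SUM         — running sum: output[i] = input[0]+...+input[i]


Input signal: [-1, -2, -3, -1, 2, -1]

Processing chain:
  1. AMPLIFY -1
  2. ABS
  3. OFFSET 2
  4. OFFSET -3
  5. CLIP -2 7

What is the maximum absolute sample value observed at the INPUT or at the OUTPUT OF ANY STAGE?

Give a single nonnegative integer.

Input: [-1, -2, -3, -1, 2, -1] (max |s|=3)
Stage 1 (AMPLIFY -1): -1*-1=1, -2*-1=2, -3*-1=3, -1*-1=1, 2*-1=-2, -1*-1=1 -> [1, 2, 3, 1, -2, 1] (max |s|=3)
Stage 2 (ABS): |1|=1, |2|=2, |3|=3, |1|=1, |-2|=2, |1|=1 -> [1, 2, 3, 1, 2, 1] (max |s|=3)
Stage 3 (OFFSET 2): 1+2=3, 2+2=4, 3+2=5, 1+2=3, 2+2=4, 1+2=3 -> [3, 4, 5, 3, 4, 3] (max |s|=5)
Stage 4 (OFFSET -3): 3+-3=0, 4+-3=1, 5+-3=2, 3+-3=0, 4+-3=1, 3+-3=0 -> [0, 1, 2, 0, 1, 0] (max |s|=2)
Stage 5 (CLIP -2 7): clip(0,-2,7)=0, clip(1,-2,7)=1, clip(2,-2,7)=2, clip(0,-2,7)=0, clip(1,-2,7)=1, clip(0,-2,7)=0 -> [0, 1, 2, 0, 1, 0] (max |s|=2)
Overall max amplitude: 5

Answer: 5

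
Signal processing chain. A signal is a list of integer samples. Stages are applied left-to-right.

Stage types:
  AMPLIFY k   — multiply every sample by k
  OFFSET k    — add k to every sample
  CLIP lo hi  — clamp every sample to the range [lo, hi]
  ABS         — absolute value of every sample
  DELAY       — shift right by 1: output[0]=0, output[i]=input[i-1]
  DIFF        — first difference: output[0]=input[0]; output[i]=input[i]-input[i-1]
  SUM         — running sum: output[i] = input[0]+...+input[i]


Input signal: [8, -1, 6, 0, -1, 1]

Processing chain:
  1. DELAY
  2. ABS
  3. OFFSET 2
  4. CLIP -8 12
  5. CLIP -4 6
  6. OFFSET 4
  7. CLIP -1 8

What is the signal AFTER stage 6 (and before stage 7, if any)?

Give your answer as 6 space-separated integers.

Answer: 6 10 7 10 6 7

Derivation:
Input: [8, -1, 6, 0, -1, 1]
Stage 1 (DELAY): [0, 8, -1, 6, 0, -1] = [0, 8, -1, 6, 0, -1] -> [0, 8, -1, 6, 0, -1]
Stage 2 (ABS): |0|=0, |8|=8, |-1|=1, |6|=6, |0|=0, |-1|=1 -> [0, 8, 1, 6, 0, 1]
Stage 3 (OFFSET 2): 0+2=2, 8+2=10, 1+2=3, 6+2=8, 0+2=2, 1+2=3 -> [2, 10, 3, 8, 2, 3]
Stage 4 (CLIP -8 12): clip(2,-8,12)=2, clip(10,-8,12)=10, clip(3,-8,12)=3, clip(8,-8,12)=8, clip(2,-8,12)=2, clip(3,-8,12)=3 -> [2, 10, 3, 8, 2, 3]
Stage 5 (CLIP -4 6): clip(2,-4,6)=2, clip(10,-4,6)=6, clip(3,-4,6)=3, clip(8,-4,6)=6, clip(2,-4,6)=2, clip(3,-4,6)=3 -> [2, 6, 3, 6, 2, 3]
Stage 6 (OFFSET 4): 2+4=6, 6+4=10, 3+4=7, 6+4=10, 2+4=6, 3+4=7 -> [6, 10, 7, 10, 6, 7]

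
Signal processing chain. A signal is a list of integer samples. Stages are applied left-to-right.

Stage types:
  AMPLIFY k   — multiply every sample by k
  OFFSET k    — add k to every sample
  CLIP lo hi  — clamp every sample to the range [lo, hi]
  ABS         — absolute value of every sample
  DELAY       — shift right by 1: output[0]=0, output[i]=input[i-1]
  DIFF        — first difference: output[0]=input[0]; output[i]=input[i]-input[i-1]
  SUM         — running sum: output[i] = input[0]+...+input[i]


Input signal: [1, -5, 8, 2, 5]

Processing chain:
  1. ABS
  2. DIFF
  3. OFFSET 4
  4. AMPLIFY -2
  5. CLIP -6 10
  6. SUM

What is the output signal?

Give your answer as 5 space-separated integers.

Answer: -6 -12 -18 -14 -20

Derivation:
Input: [1, -5, 8, 2, 5]
Stage 1 (ABS): |1|=1, |-5|=5, |8|=8, |2|=2, |5|=5 -> [1, 5, 8, 2, 5]
Stage 2 (DIFF): s[0]=1, 5-1=4, 8-5=3, 2-8=-6, 5-2=3 -> [1, 4, 3, -6, 3]
Stage 3 (OFFSET 4): 1+4=5, 4+4=8, 3+4=7, -6+4=-2, 3+4=7 -> [5, 8, 7, -2, 7]
Stage 4 (AMPLIFY -2): 5*-2=-10, 8*-2=-16, 7*-2=-14, -2*-2=4, 7*-2=-14 -> [-10, -16, -14, 4, -14]
Stage 5 (CLIP -6 10): clip(-10,-6,10)=-6, clip(-16,-6,10)=-6, clip(-14,-6,10)=-6, clip(4,-6,10)=4, clip(-14,-6,10)=-6 -> [-6, -6, -6, 4, -6]
Stage 6 (SUM): sum[0..0]=-6, sum[0..1]=-12, sum[0..2]=-18, sum[0..3]=-14, sum[0..4]=-20 -> [-6, -12, -18, -14, -20]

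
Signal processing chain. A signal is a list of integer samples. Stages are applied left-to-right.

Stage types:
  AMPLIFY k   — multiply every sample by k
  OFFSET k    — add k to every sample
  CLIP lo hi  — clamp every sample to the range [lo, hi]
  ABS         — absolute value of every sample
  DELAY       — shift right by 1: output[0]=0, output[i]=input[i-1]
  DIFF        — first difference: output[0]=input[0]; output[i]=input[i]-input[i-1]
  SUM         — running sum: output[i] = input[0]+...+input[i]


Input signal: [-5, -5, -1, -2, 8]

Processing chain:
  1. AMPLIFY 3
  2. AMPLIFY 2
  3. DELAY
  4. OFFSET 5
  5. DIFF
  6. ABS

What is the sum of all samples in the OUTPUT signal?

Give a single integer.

Input: [-5, -5, -1, -2, 8]
Stage 1 (AMPLIFY 3): -5*3=-15, -5*3=-15, -1*3=-3, -2*3=-6, 8*3=24 -> [-15, -15, -3, -6, 24]
Stage 2 (AMPLIFY 2): -15*2=-30, -15*2=-30, -3*2=-6, -6*2=-12, 24*2=48 -> [-30, -30, -6, -12, 48]
Stage 3 (DELAY): [0, -30, -30, -6, -12] = [0, -30, -30, -6, -12] -> [0, -30, -30, -6, -12]
Stage 4 (OFFSET 5): 0+5=5, -30+5=-25, -30+5=-25, -6+5=-1, -12+5=-7 -> [5, -25, -25, -1, -7]
Stage 5 (DIFF): s[0]=5, -25-5=-30, -25--25=0, -1--25=24, -7--1=-6 -> [5, -30, 0, 24, -6]
Stage 6 (ABS): |5|=5, |-30|=30, |0|=0, |24|=24, |-6|=6 -> [5, 30, 0, 24, 6]
Output sum: 65

Answer: 65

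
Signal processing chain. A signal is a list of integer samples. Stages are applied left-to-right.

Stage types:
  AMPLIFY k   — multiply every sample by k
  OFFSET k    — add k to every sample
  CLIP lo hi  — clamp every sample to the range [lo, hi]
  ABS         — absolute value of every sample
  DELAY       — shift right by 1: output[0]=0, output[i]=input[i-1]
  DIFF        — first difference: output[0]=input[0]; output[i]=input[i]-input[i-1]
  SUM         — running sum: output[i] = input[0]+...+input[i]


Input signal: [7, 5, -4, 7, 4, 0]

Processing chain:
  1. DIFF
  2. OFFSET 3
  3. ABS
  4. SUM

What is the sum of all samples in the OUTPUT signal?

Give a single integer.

Input: [7, 5, -4, 7, 4, 0]
Stage 1 (DIFF): s[0]=7, 5-7=-2, -4-5=-9, 7--4=11, 4-7=-3, 0-4=-4 -> [7, -2, -9, 11, -3, -4]
Stage 2 (OFFSET 3): 7+3=10, -2+3=1, -9+3=-6, 11+3=14, -3+3=0, -4+3=-1 -> [10, 1, -6, 14, 0, -1]
Stage 3 (ABS): |10|=10, |1|=1, |-6|=6, |14|=14, |0|=0, |-1|=1 -> [10, 1, 6, 14, 0, 1]
Stage 4 (SUM): sum[0..0]=10, sum[0..1]=11, sum[0..2]=17, sum[0..3]=31, sum[0..4]=31, sum[0..5]=32 -> [10, 11, 17, 31, 31, 32]
Output sum: 132

Answer: 132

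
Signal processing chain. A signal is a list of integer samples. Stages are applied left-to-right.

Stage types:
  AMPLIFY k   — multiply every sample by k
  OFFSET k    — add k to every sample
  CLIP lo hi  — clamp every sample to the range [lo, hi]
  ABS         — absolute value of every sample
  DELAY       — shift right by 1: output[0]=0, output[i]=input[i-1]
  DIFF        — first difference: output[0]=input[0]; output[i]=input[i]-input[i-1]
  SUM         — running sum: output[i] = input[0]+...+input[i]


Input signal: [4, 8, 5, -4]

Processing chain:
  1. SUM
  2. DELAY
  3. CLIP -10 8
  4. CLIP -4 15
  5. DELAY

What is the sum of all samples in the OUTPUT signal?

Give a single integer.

Answer: 12

Derivation:
Input: [4, 8, 5, -4]
Stage 1 (SUM): sum[0..0]=4, sum[0..1]=12, sum[0..2]=17, sum[0..3]=13 -> [4, 12, 17, 13]
Stage 2 (DELAY): [0, 4, 12, 17] = [0, 4, 12, 17] -> [0, 4, 12, 17]
Stage 3 (CLIP -10 8): clip(0,-10,8)=0, clip(4,-10,8)=4, clip(12,-10,8)=8, clip(17,-10,8)=8 -> [0, 4, 8, 8]
Stage 4 (CLIP -4 15): clip(0,-4,15)=0, clip(4,-4,15)=4, clip(8,-4,15)=8, clip(8,-4,15)=8 -> [0, 4, 8, 8]
Stage 5 (DELAY): [0, 0, 4, 8] = [0, 0, 4, 8] -> [0, 0, 4, 8]
Output sum: 12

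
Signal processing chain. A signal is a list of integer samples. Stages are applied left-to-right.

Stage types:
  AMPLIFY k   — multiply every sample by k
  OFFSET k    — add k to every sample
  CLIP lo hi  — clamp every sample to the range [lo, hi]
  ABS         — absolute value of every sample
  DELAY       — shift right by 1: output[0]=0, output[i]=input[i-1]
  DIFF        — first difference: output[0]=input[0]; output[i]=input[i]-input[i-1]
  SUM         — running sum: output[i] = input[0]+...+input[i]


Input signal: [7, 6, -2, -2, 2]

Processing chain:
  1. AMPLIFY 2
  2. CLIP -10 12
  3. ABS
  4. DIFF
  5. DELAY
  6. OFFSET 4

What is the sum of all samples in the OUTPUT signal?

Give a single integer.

Input: [7, 6, -2, -2, 2]
Stage 1 (AMPLIFY 2): 7*2=14, 6*2=12, -2*2=-4, -2*2=-4, 2*2=4 -> [14, 12, -4, -4, 4]
Stage 2 (CLIP -10 12): clip(14,-10,12)=12, clip(12,-10,12)=12, clip(-4,-10,12)=-4, clip(-4,-10,12)=-4, clip(4,-10,12)=4 -> [12, 12, -4, -4, 4]
Stage 3 (ABS): |12|=12, |12|=12, |-4|=4, |-4|=4, |4|=4 -> [12, 12, 4, 4, 4]
Stage 4 (DIFF): s[0]=12, 12-12=0, 4-12=-8, 4-4=0, 4-4=0 -> [12, 0, -8, 0, 0]
Stage 5 (DELAY): [0, 12, 0, -8, 0] = [0, 12, 0, -8, 0] -> [0, 12, 0, -8, 0]
Stage 6 (OFFSET 4): 0+4=4, 12+4=16, 0+4=4, -8+4=-4, 0+4=4 -> [4, 16, 4, -4, 4]
Output sum: 24

Answer: 24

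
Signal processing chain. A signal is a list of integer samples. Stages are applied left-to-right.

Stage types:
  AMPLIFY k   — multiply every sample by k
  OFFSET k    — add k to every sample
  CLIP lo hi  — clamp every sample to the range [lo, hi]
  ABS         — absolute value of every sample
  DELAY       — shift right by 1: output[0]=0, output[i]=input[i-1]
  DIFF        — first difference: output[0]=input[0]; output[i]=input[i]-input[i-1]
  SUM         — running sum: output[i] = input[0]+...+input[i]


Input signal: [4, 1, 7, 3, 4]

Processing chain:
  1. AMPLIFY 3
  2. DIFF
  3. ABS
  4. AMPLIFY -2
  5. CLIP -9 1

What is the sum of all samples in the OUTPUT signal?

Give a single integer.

Input: [4, 1, 7, 3, 4]
Stage 1 (AMPLIFY 3): 4*3=12, 1*3=3, 7*3=21, 3*3=9, 4*3=12 -> [12, 3, 21, 9, 12]
Stage 2 (DIFF): s[0]=12, 3-12=-9, 21-3=18, 9-21=-12, 12-9=3 -> [12, -9, 18, -12, 3]
Stage 3 (ABS): |12|=12, |-9|=9, |18|=18, |-12|=12, |3|=3 -> [12, 9, 18, 12, 3]
Stage 4 (AMPLIFY -2): 12*-2=-24, 9*-2=-18, 18*-2=-36, 12*-2=-24, 3*-2=-6 -> [-24, -18, -36, -24, -6]
Stage 5 (CLIP -9 1): clip(-24,-9,1)=-9, clip(-18,-9,1)=-9, clip(-36,-9,1)=-9, clip(-24,-9,1)=-9, clip(-6,-9,1)=-6 -> [-9, -9, -9, -9, -6]
Output sum: -42

Answer: -42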